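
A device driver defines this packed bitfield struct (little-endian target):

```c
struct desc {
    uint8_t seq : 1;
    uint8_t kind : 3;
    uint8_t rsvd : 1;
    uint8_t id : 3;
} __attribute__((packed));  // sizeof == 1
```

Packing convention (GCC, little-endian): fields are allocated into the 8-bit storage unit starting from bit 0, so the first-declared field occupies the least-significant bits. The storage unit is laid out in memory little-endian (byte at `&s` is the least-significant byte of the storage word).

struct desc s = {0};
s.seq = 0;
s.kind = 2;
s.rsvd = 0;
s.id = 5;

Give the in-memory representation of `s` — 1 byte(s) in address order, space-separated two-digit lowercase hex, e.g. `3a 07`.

seq:1 = 0 → 0x0 << 0 → word 0x00
kind:3 = 2 → 0x2 << 1 → word 0x04
rsvd:1 = 0 → 0x0 << 4 → word 0x04
id:3 = 5 → 0x5 << 5 → word 0xa4
word = 0xa4 → little-endian bytes:
  [0]=0xa4

a4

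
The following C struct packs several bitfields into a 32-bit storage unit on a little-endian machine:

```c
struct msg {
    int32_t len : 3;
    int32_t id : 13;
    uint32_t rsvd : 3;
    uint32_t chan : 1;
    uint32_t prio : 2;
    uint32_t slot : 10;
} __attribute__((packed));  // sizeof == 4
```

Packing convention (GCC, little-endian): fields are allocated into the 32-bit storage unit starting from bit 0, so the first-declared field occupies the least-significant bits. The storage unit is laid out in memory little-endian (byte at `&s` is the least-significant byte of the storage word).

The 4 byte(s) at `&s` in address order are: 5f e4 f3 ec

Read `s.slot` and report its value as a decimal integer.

[0]=0x5f [1]=0xe4 [2]=0xf3 [3]=0xec (little-endian) → word 0xecf3e45f
len:3 @ bit 0 → (0xecf3e45f>>0)&0x7 = 0x7
id:13 @ bit 3 → (0xecf3e45f>>3)&0x1fff = 0x1c8b
rsvd:3 @ bit 16 → (0xecf3e45f>>16)&0x7 = 0x3
chan:1 @ bit 19 → (0xecf3e45f>>19)&0x1 = 0x0
prio:2 @ bit 20 → (0xecf3e45f>>20)&0x3 = 0x3
slot:10 @ bit 22 → (0xecf3e45f>>22)&0x3ff = 0x3b3  ←

947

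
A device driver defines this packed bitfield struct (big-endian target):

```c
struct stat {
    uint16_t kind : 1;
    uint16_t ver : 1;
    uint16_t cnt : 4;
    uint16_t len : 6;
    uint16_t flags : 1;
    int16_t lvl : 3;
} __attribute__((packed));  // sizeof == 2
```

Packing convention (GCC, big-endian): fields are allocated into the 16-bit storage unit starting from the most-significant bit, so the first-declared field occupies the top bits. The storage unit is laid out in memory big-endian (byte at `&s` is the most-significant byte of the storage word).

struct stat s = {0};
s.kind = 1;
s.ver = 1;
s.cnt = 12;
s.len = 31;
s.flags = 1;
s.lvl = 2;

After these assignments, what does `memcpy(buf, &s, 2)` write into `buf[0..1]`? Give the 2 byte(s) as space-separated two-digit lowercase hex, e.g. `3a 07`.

f1 fa

kind (1b) val=1 bits=0x1 at bit 15: 0x8000
ver (1b) val=1 bits=0x1 at bit 14: 0xc000
cnt (4b) val=12 bits=0xc at bit 10: 0xf000
len (6b) val=31 bits=0x1f at bit 4: 0xf1f0
flags (1b) val=1 bits=0x1 at bit 3: 0xf1f8
lvl (3b) val=2 bits=0x2 at bit 0: 0xf1fa
word = 0xf1fa → big-endian bytes:
  [0]=0xf1  [1]=0xfa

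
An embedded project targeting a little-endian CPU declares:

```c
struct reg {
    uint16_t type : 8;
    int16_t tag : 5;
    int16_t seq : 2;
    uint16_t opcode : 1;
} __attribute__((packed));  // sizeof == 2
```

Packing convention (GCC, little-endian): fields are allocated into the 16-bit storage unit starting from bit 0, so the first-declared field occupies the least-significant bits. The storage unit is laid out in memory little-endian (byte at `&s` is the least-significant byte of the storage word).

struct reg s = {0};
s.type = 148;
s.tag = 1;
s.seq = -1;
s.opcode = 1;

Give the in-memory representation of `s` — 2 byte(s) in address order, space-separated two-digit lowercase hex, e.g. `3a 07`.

94 e1

[0+:8] type=148 & 0xff = 0x94; word=0x0094
[8+:5] tag=1 & 0x1f = 0x1; word=0x0194
[13+:2] seq=-1 & 0x3 = 0x3; word=0x6194
[15+:1] opcode=1 & 0x1 = 0x1; word=0xe194
word = 0xe194 → little-endian bytes:
  [0]=0x94  [1]=0xe1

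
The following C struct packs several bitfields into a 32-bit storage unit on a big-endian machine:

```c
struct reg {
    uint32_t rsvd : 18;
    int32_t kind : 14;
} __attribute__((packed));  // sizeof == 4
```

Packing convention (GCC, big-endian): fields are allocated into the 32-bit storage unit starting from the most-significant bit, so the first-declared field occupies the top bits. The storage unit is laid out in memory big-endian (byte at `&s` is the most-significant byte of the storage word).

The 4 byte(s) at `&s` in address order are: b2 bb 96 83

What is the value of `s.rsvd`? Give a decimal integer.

183022

[0]=0xb2 [1]=0xbb [2]=0x96 [3]=0x83 (big-endian) → word 0xb2bb9683
rsvd:18 @ bit 14 → (0xb2bb9683>>14)&0x3ffff = 0x2caee  ←
kind:14 @ bit 0 → (0xb2bb9683>>0)&0x3fff = 0x1683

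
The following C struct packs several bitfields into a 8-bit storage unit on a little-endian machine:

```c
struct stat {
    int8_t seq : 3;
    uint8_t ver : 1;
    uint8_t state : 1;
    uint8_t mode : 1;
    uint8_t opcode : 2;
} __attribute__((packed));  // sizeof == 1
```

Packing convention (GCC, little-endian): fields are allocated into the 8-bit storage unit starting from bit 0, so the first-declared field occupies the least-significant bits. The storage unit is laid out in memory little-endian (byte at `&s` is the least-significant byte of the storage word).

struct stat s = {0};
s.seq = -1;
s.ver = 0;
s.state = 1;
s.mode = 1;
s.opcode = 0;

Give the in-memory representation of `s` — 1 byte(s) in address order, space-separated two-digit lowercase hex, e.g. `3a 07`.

seq:3 = -1 → 0x7 << 0 → word 0x07
ver:1 = 0 → 0x0 << 3 → word 0x07
state:1 = 1 → 0x1 << 4 → word 0x17
mode:1 = 1 → 0x1 << 5 → word 0x37
opcode:2 = 0 → 0x0 << 6 → word 0x37
word = 0x37 → little-endian bytes:
  [0]=0x37

37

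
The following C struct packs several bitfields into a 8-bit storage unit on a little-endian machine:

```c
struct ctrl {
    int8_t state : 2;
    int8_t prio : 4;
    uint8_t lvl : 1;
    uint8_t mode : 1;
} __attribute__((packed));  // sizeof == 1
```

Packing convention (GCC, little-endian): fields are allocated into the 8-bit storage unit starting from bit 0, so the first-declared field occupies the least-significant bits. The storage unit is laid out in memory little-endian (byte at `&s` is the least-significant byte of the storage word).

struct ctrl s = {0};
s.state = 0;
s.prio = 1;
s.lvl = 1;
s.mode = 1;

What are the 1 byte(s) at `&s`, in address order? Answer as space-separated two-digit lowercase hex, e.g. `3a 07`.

c4

state:2 = 0 → 0x0 << 0 → word 0x00
prio:4 = 1 → 0x1 << 2 → word 0x04
lvl:1 = 1 → 0x1 << 6 → word 0x44
mode:1 = 1 → 0x1 << 7 → word 0xc4
word = 0xc4 → little-endian bytes:
  [0]=0xc4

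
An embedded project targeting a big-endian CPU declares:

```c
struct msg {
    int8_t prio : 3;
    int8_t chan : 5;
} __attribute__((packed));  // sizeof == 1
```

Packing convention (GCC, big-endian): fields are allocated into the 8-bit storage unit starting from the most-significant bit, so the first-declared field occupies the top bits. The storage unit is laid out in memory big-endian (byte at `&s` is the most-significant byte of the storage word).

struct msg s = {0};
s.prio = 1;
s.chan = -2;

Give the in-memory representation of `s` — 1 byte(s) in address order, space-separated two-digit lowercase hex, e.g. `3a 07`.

[5+:3] prio=1 & 0x7 = 0x1; word=0x20
[0+:5] chan=-2 & 0x1f = 0x1e; word=0x3e
word = 0x3e → big-endian bytes:
  [0]=0x3e

3e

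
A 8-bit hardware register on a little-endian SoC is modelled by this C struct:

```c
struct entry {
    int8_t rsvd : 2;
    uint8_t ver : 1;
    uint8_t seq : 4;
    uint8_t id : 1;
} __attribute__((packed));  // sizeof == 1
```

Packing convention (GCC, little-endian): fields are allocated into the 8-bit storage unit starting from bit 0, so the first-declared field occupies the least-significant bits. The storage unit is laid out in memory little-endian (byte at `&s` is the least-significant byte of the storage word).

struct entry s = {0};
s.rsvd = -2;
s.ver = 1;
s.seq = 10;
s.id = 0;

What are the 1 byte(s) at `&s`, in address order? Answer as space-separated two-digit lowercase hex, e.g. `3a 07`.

rsvd:2 = -2 → 0x2 << 0 → word 0x02
ver:1 = 1 → 0x1 << 2 → word 0x06
seq:4 = 10 → 0xa << 3 → word 0x56
id:1 = 0 → 0x0 << 7 → word 0x56
word = 0x56 → little-endian bytes:
  [0]=0x56

56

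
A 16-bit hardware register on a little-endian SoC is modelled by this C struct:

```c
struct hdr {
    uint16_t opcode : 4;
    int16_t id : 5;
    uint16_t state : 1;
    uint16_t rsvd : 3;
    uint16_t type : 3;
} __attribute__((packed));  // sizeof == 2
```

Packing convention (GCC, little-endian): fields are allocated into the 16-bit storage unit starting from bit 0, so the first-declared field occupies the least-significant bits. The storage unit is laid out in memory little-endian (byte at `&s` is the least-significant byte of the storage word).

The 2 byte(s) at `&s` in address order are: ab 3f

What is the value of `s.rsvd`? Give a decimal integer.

[0]=0xab [1]=0x3f (little-endian) → word 0x3fab
opcode [0+:4] = (word>>0) & 0xf = 11
id [4+:5] = (word>>4) & 0x1f = 26
state [9+:1] = (word>>9) & 0x1 = 1
rsvd [10+:3] = (word>>10) & 0x7 = 7  ←
type [13+:3] = (word>>13) & 0x7 = 1

7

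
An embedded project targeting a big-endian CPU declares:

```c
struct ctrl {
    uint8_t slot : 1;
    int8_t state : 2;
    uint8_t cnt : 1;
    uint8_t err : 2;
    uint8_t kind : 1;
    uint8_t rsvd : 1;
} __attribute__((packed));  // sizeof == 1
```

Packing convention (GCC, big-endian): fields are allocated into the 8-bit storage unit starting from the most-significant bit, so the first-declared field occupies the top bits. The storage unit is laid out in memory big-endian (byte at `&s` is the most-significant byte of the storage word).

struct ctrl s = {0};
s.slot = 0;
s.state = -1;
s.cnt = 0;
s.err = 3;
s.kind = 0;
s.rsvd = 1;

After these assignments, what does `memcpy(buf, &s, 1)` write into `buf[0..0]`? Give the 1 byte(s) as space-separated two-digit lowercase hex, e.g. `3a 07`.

[7+:1] slot=0 & 0x1 = 0x0; word=0x00
[5+:2] state=-1 & 0x3 = 0x3; word=0x60
[4+:1] cnt=0 & 0x1 = 0x0; word=0x60
[2+:2] err=3 & 0x3 = 0x3; word=0x6c
[1+:1] kind=0 & 0x1 = 0x0; word=0x6c
[0+:1] rsvd=1 & 0x1 = 0x1; word=0x6d
word = 0x6d → big-endian bytes:
  [0]=0x6d

6d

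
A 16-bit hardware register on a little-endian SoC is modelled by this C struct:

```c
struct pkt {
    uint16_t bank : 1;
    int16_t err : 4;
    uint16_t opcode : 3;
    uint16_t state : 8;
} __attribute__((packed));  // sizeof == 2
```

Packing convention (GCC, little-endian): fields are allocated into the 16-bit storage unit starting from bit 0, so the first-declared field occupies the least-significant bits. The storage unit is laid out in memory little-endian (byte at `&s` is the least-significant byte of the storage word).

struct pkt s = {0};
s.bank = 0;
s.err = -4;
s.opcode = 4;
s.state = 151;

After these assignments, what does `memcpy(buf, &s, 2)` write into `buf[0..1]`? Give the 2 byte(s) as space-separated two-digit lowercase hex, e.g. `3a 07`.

bank (1b) val=0 bits=0x0 at bit 0: 0x0000
err (4b) val=-4 bits=0xc at bit 1: 0x0018
opcode (3b) val=4 bits=0x4 at bit 5: 0x0098
state (8b) val=151 bits=0x97 at bit 8: 0x9798
word = 0x9798 → little-endian bytes:
  [0]=0x98  [1]=0x97

98 97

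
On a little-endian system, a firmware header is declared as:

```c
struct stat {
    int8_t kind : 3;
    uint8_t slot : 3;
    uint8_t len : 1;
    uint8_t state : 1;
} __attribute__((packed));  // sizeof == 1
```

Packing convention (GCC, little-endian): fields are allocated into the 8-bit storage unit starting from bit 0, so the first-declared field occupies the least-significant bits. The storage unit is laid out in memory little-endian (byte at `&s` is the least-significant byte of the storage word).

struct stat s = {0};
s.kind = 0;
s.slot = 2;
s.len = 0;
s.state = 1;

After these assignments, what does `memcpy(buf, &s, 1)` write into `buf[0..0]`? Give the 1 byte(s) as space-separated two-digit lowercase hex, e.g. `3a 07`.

90

[0+:3] kind=0 & 0x7 = 0x0; word=0x00
[3+:3] slot=2 & 0x7 = 0x2; word=0x10
[6+:1] len=0 & 0x1 = 0x0; word=0x10
[7+:1] state=1 & 0x1 = 0x1; word=0x90
word = 0x90 → little-endian bytes:
  [0]=0x90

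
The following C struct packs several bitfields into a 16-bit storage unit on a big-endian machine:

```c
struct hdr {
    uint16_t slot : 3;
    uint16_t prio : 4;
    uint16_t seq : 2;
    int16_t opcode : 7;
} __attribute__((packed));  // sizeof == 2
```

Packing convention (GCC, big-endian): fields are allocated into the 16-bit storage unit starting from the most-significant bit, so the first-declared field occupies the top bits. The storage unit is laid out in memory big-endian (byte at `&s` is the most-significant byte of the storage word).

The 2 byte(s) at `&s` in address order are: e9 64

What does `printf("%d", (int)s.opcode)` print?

-28

[0]=0xe9 [1]=0x64 (big-endian) → word 0xe964
slot [13+:3] = (word>>13) & 0x7 = 7
prio [9+:4] = (word>>9) & 0xf = 4
seq [7+:2] = (word>>7) & 0x3 = 2
opcode [0+:7] = (word>>0) & 0x7f = 100  ←
opcode signed 7b, MSB=1: 100 - 128 = -28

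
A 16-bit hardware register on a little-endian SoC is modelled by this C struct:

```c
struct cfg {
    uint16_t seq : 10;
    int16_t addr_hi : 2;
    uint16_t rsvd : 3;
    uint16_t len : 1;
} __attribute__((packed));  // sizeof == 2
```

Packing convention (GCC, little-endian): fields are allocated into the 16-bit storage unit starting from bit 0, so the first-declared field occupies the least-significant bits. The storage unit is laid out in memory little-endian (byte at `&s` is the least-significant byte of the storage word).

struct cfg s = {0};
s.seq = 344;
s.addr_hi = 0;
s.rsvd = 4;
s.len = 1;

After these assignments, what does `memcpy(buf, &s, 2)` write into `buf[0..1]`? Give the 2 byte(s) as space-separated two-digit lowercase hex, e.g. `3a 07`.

58 c1

seq:10 = 344 → 0x158 << 0 → word 0x0158
addr_hi:2 = 0 → 0x0 << 10 → word 0x0158
rsvd:3 = 4 → 0x4 << 12 → word 0x4158
len:1 = 1 → 0x1 << 15 → word 0xc158
word = 0xc158 → little-endian bytes:
  [0]=0x58  [1]=0xc1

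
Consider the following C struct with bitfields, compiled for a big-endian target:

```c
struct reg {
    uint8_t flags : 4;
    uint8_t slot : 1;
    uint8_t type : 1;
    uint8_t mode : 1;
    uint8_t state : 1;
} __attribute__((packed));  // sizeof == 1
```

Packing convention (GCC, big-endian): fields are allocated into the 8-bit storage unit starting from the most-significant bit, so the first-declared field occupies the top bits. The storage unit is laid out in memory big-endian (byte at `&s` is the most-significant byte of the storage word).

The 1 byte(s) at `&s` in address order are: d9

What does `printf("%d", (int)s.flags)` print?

13

[0]=0xd9 (big-endian) → word 0xd9
flags [4+:4] = (word>>4) & 0xf = 13  ←
slot [3+:1] = (word>>3) & 0x1 = 1
type [2+:1] = (word>>2) & 0x1 = 0
mode [1+:1] = (word>>1) & 0x1 = 0
state [0+:1] = (word>>0) & 0x1 = 1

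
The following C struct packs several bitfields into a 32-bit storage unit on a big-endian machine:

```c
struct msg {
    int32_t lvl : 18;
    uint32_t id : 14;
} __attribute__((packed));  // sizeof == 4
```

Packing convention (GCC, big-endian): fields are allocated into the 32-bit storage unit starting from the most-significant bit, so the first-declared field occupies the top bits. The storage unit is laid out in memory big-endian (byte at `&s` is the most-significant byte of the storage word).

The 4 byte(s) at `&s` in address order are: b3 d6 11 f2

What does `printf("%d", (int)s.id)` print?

4594

[0]=0xb3 [1]=0xd6 [2]=0x11 [3]=0xf2 (big-endian) → word 0xb3d611f2
lvl:18 @ bit 14 → (0xb3d611f2>>14)&0x3ffff = 0x2cf58
id:14 @ bit 0 → (0xb3d611f2>>0)&0x3fff = 0x11f2  ←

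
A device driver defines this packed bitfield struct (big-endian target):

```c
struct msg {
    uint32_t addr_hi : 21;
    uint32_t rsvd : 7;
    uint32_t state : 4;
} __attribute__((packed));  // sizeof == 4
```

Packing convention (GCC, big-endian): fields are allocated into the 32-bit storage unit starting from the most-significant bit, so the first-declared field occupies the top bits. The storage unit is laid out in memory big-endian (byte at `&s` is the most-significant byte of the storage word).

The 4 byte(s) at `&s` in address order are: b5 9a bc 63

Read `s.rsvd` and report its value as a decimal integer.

70

[0]=0xb5 [1]=0x9a [2]=0xbc [3]=0x63 (big-endian) → word 0xb59abc63
addr_hi [11+:21] = (word>>11) & 0x1fffff = 1487703
rsvd [4+:7] = (word>>4) & 0x7f = 70  ←
state [0+:4] = (word>>0) & 0xf = 3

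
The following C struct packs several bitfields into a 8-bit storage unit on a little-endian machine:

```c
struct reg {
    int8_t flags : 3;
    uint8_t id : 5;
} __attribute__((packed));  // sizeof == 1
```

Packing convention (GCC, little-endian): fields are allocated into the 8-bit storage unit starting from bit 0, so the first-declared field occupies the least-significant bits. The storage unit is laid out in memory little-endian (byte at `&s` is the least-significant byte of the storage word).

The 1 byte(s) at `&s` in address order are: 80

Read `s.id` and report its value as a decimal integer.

16

[0]=0x80 (little-endian) → word 0x80
flags [0+:3] = (word>>0) & 0x7 = 0
id [3+:5] = (word>>3) & 0x1f = 16  ←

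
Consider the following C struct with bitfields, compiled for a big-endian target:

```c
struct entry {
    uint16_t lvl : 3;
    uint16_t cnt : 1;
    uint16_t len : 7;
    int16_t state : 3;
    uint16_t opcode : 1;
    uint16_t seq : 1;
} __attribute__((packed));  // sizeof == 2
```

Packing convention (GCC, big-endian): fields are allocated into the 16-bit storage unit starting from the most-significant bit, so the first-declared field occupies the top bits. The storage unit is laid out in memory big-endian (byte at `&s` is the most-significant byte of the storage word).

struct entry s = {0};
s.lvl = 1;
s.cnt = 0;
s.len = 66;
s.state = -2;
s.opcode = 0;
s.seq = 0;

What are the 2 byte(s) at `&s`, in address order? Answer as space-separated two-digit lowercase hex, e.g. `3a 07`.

28 58

lvl:3 = 1 → 0x1 << 13 → word 0x2000
cnt:1 = 0 → 0x0 << 12 → word 0x2000
len:7 = 66 → 0x42 << 5 → word 0x2840
state:3 = -2 → 0x6 << 2 → word 0x2858
opcode:1 = 0 → 0x0 << 1 → word 0x2858
seq:1 = 0 → 0x0 << 0 → word 0x2858
word = 0x2858 → big-endian bytes:
  [0]=0x28  [1]=0x58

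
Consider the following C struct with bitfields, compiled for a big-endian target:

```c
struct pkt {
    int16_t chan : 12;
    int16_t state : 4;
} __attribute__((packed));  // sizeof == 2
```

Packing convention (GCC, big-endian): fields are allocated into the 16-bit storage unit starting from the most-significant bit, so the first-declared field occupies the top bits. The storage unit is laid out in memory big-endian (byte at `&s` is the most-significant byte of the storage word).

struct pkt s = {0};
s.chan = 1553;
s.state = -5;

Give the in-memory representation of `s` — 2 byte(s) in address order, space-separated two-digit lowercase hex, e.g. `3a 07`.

chan (12b) val=1553 bits=0x611 at bit 4: 0x6110
state (4b) val=-5 bits=0xb at bit 0: 0x611b
word = 0x611b → big-endian bytes:
  [0]=0x61  [1]=0x1b

61 1b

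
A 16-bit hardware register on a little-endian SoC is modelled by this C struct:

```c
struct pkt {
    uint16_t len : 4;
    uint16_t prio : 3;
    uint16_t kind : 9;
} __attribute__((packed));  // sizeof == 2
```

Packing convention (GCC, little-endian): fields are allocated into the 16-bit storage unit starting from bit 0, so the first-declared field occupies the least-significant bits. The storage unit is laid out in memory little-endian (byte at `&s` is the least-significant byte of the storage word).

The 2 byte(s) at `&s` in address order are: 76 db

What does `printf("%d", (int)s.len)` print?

6

[0]=0x76 [1]=0xdb (little-endian) → word 0xdb76
len [0+:4] = (word>>0) & 0xf = 6  ←
prio [4+:3] = (word>>4) & 0x7 = 7
kind [7+:9] = (word>>7) & 0x1ff = 438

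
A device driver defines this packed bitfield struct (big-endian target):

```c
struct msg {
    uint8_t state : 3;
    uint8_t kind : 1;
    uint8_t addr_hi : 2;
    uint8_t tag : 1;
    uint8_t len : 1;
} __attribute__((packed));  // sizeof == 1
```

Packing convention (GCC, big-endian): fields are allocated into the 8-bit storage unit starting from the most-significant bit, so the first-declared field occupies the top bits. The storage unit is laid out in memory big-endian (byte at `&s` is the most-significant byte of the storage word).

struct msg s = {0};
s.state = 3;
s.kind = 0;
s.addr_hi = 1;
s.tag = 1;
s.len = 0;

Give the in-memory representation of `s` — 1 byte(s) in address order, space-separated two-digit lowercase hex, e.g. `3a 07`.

state (3b) val=3 bits=0x3 at bit 5: 0x60
kind (1b) val=0 bits=0x0 at bit 4: 0x60
addr_hi (2b) val=1 bits=0x1 at bit 2: 0x64
tag (1b) val=1 bits=0x1 at bit 1: 0x66
len (1b) val=0 bits=0x0 at bit 0: 0x66
word = 0x66 → big-endian bytes:
  [0]=0x66

66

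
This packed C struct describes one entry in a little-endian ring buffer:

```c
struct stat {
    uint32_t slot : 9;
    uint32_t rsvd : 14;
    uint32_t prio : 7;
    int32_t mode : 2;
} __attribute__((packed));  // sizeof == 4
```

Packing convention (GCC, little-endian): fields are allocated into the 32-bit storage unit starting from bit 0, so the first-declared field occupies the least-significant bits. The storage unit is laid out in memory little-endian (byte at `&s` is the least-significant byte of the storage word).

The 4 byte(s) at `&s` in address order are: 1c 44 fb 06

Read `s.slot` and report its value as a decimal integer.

28

[0]=0x1c [1]=0x44 [2]=0xfb [3]=0x06 (little-endian) → word 0x06fb441c
slot:9 @ bit 0 → (0x06fb441c>>0)&0x1ff = 0x1c  ←
rsvd:14 @ bit 9 → (0x06fb441c>>9)&0x3fff = 0x3da2
prio:7 @ bit 23 → (0x06fb441c>>23)&0x7f = 0xd
mode:2 @ bit 30 → (0x06fb441c>>30)&0x3 = 0x0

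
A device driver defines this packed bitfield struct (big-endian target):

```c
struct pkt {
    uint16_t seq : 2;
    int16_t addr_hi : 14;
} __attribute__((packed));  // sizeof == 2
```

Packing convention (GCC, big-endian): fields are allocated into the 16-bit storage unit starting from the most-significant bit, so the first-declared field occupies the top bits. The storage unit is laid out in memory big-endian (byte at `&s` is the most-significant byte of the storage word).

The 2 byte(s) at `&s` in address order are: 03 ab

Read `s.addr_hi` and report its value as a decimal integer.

[0]=0x03 [1]=0xab (big-endian) → word 0x03ab
seq [14+:2] = (word>>14) & 0x3 = 0
addr_hi [0+:14] = (word>>0) & 0x3fff = 939  ←
addr_hi signed 14b, MSB=0: value = 939

939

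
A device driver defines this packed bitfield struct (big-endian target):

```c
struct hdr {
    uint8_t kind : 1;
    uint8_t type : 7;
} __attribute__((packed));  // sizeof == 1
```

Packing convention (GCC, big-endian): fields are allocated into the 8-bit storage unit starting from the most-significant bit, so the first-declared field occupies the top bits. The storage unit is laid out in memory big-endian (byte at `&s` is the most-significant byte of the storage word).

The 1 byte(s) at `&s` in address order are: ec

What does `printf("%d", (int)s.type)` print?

108

[0]=0xec (big-endian) → word 0xec
kind [7+:1] = (word>>7) & 0x1 = 1
type [0+:7] = (word>>0) & 0x7f = 108  ←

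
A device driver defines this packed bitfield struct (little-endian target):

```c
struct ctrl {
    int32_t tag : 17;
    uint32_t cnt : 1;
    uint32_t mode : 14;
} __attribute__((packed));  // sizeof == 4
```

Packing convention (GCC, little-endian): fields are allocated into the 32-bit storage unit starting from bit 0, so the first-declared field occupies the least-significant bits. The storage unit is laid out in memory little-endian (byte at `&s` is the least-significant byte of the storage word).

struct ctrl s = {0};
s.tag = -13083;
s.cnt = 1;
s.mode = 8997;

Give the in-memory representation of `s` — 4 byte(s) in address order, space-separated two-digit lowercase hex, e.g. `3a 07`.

[0+:17] tag=-13083 & 0x1ffff = 0x1cce5; word=0x0001cce5
[17+:1] cnt=1 & 0x1 = 0x1; word=0x0003cce5
[18+:14] mode=8997 & 0x3fff = 0x2325; word=0x8c97cce5
word = 0x8c97cce5 → little-endian bytes:
  [0]=0xe5  [1]=0xcc  [2]=0x97  [3]=0x8c

e5 cc 97 8c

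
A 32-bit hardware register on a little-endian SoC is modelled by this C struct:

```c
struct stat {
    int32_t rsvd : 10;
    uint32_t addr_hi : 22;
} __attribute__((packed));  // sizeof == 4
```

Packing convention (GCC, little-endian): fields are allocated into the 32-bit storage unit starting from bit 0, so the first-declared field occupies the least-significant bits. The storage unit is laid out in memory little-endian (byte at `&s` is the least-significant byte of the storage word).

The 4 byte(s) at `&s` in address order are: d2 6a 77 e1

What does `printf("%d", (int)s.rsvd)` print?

[0]=0xd2 [1]=0x6a [2]=0x77 [3]=0xe1 (little-endian) → word 0xe1776ad2
rsvd [0+:10] = (word>>0) & 0x3ff = 722  ←
addr_hi [10+:22] = (word>>10) & 0x3fffff = 3694042
rsvd signed 10b, MSB=1: 722 - 1024 = -302

-302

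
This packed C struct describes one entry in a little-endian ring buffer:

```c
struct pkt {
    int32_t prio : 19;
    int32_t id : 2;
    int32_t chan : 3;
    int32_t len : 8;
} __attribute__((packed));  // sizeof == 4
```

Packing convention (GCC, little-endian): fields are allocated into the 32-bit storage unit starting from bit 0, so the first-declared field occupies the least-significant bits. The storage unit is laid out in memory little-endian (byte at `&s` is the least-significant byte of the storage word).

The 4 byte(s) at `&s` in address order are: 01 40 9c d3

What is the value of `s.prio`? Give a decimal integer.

-245759

[0]=0x01 [1]=0x40 [2]=0x9c [3]=0xd3 (little-endian) → word 0xd39c4001
prio:19 @ bit 0 → (0xd39c4001>>0)&0x7ffff = 0x44001  ←
id:2 @ bit 19 → (0xd39c4001>>19)&0x3 = 0x3
chan:3 @ bit 21 → (0xd39c4001>>21)&0x7 = 0x4
len:8 @ bit 24 → (0xd39c4001>>24)&0xff = 0xd3
prio signed 19b, MSB=1: 278529 - 524288 = -245759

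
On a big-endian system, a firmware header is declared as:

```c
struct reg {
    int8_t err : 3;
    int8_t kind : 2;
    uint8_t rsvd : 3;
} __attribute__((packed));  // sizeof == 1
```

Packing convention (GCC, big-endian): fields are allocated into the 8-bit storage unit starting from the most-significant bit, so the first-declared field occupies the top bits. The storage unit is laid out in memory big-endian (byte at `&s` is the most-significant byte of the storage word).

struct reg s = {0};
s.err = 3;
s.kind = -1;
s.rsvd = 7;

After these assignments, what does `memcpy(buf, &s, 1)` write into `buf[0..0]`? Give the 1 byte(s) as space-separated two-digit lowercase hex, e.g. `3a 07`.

7f

err (3b) val=3 bits=0x3 at bit 5: 0x60
kind (2b) val=-1 bits=0x3 at bit 3: 0x78
rsvd (3b) val=7 bits=0x7 at bit 0: 0x7f
word = 0x7f → big-endian bytes:
  [0]=0x7f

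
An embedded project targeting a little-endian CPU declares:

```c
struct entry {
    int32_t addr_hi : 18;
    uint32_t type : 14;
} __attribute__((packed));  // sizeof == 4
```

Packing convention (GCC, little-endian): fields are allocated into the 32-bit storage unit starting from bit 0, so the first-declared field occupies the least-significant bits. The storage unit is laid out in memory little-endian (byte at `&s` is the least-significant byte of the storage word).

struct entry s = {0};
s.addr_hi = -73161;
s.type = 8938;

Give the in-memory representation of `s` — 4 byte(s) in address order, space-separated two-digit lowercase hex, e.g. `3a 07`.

37 e2 aa 8b

addr_hi (18b) val=-73161 bits=0x2e237 at bit 0: 0x0002e237
type (14b) val=8938 bits=0x22ea at bit 18: 0x8baae237
word = 0x8baae237 → little-endian bytes:
  [0]=0x37  [1]=0xe2  [2]=0xaa  [3]=0x8b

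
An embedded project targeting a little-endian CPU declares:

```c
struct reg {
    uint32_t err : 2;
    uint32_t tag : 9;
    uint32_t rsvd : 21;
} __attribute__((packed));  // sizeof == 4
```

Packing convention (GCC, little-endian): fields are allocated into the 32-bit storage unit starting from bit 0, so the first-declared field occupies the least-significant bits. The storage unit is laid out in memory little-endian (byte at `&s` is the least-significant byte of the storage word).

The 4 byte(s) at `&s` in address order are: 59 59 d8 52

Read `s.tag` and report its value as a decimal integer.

[0]=0x59 [1]=0x59 [2]=0xd8 [3]=0x52 (little-endian) → word 0x52d85959
err [0+:2] = (word>>0) & 0x3 = 1
tag [2+:9] = (word>>2) & 0x1ff = 86  ←
rsvd [11+:21] = (word>>11) & 0x1fffff = 678667

86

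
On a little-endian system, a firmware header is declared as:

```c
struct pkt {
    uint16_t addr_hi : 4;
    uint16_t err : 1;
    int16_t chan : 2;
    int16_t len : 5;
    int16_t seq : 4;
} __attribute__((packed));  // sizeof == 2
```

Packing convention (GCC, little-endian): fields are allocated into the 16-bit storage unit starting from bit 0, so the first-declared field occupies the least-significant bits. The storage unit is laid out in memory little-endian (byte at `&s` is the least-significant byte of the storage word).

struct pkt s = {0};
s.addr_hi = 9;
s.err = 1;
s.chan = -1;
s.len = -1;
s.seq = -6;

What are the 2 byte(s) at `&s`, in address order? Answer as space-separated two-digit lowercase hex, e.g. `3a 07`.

addr_hi (4b) val=9 bits=0x9 at bit 0: 0x0009
err (1b) val=1 bits=0x1 at bit 4: 0x0019
chan (2b) val=-1 bits=0x3 at bit 5: 0x0079
len (5b) val=-1 bits=0x1f at bit 7: 0x0ff9
seq (4b) val=-6 bits=0xa at bit 12: 0xaff9
word = 0xaff9 → little-endian bytes:
  [0]=0xf9  [1]=0xaf

f9 af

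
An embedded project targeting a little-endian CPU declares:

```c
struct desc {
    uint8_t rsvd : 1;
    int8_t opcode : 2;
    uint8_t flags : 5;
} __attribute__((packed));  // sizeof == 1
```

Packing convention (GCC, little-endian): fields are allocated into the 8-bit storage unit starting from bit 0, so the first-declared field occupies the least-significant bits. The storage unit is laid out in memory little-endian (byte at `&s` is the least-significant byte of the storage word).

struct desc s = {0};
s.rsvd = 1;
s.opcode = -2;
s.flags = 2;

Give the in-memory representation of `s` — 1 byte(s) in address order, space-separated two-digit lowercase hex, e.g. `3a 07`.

15

[0+:1] rsvd=1 & 0x1 = 0x1; word=0x01
[1+:2] opcode=-2 & 0x3 = 0x2; word=0x05
[3+:5] flags=2 & 0x1f = 0x2; word=0x15
word = 0x15 → little-endian bytes:
  [0]=0x15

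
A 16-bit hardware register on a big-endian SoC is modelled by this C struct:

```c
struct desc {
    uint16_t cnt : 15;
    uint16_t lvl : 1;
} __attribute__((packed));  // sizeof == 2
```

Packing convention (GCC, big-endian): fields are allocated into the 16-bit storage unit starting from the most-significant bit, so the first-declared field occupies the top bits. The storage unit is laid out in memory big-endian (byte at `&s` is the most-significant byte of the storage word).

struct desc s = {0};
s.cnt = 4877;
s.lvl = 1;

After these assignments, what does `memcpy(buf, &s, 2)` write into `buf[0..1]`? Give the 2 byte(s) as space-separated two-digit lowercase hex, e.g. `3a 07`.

cnt:15 = 4877 → 0x130d << 1 → word 0x261a
lvl:1 = 1 → 0x1 << 0 → word 0x261b
word = 0x261b → big-endian bytes:
  [0]=0x26  [1]=0x1b

26 1b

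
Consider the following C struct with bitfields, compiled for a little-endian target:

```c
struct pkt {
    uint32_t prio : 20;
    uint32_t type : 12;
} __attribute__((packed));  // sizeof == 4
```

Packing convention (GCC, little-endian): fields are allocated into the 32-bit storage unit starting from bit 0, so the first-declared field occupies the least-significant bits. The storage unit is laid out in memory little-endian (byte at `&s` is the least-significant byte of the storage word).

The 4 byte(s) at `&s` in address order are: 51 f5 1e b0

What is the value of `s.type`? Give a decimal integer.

[0]=0x51 [1]=0xf5 [2]=0x1e [3]=0xb0 (little-endian) → word 0xb01ef551
prio [0+:20] = (word>>0) & 0xfffff = 980305
type [20+:12] = (word>>20) & 0xfff = 2817  ←

2817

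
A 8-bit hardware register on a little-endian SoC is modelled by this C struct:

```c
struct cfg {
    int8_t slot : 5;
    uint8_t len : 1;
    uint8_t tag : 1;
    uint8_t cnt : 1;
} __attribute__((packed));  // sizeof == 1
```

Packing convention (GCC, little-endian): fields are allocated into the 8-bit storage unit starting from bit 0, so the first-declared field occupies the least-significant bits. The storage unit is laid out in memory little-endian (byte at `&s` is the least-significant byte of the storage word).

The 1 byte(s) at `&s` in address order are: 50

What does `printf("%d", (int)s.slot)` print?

[0]=0x50 (little-endian) → word 0x50
slot:5 @ bit 0 → (0x50>>0)&0x1f = 0x10  ←
len:1 @ bit 5 → (0x50>>5)&0x1 = 0x0
tag:1 @ bit 6 → (0x50>>6)&0x1 = 0x1
cnt:1 @ bit 7 → (0x50>>7)&0x1 = 0x0
slot signed 5b, MSB=1: 16 - 32 = -16

-16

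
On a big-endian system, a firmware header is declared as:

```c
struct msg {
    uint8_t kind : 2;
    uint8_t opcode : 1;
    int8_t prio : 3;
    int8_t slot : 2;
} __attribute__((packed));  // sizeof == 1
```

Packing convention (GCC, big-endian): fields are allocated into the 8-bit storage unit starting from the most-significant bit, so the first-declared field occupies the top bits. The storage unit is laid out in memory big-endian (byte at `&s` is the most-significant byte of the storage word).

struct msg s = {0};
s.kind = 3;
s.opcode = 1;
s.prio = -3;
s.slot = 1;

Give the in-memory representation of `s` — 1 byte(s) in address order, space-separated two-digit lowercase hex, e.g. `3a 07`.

kind:2 = 3 → 0x3 << 6 → word 0xc0
opcode:1 = 1 → 0x1 << 5 → word 0xe0
prio:3 = -3 → 0x5 << 2 → word 0xf4
slot:2 = 1 → 0x1 << 0 → word 0xf5
word = 0xf5 → big-endian bytes:
  [0]=0xf5

f5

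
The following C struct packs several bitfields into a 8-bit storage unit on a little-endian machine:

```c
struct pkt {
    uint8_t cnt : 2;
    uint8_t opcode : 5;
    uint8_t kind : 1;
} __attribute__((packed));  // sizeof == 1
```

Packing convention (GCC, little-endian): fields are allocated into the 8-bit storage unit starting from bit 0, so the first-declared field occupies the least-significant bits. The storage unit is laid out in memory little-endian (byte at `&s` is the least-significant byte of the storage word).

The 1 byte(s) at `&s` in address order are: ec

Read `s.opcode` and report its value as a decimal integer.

27

[0]=0xec (little-endian) → word 0xec
cnt:2 @ bit 0 → (0xec>>0)&0x3 = 0x0
opcode:5 @ bit 2 → (0xec>>2)&0x1f = 0x1b  ←
kind:1 @ bit 7 → (0xec>>7)&0x1 = 0x1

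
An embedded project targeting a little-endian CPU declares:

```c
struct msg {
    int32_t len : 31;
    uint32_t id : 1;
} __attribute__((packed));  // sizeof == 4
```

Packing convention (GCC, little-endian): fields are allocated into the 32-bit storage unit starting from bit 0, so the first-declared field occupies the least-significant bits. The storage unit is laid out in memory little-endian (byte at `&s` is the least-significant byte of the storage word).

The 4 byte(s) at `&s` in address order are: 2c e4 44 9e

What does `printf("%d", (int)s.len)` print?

507831340

[0]=0x2c [1]=0xe4 [2]=0x44 [3]=0x9e (little-endian) → word 0x9e44e42c
len [0+:31] = (word>>0) & 0x7fffffff = 507831340  ←
id [31+:1] = (word>>31) & 0x1 = 1
len signed 31b, MSB=0: value = 507831340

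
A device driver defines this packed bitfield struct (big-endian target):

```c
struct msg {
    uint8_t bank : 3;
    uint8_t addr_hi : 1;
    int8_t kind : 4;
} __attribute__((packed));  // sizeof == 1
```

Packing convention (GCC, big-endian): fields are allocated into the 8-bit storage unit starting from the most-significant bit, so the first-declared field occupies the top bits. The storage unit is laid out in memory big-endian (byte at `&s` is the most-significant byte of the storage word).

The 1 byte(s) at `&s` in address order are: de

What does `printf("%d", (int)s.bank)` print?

[0]=0xde (big-endian) → word 0xde
bank:3 @ bit 5 → (0xde>>5)&0x7 = 0x6  ←
addr_hi:1 @ bit 4 → (0xde>>4)&0x1 = 0x1
kind:4 @ bit 0 → (0xde>>0)&0xf = 0xe

6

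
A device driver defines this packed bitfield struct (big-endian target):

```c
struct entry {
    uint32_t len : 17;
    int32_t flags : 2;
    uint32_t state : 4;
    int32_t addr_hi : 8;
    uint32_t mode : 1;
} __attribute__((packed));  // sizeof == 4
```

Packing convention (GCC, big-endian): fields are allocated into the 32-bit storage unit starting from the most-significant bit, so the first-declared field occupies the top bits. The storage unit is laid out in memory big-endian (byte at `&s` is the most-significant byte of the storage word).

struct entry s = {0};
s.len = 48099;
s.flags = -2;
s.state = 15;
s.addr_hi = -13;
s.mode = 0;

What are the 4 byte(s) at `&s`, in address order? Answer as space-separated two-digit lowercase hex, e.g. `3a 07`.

[15+:17] len=48099 & 0x1ffff = 0xbbe3; word=0x5df18000
[13+:2] flags=-2 & 0x3 = 0x2; word=0x5df1c000
[9+:4] state=15 & 0xf = 0xf; word=0x5df1de00
[1+:8] addr_hi=-13 & 0xff = 0xf3; word=0x5df1dfe6
[0+:1] mode=0 & 0x1 = 0x0; word=0x5df1dfe6
word = 0x5df1dfe6 → big-endian bytes:
  [0]=0x5d  [1]=0xf1  [2]=0xdf  [3]=0xe6

5d f1 df e6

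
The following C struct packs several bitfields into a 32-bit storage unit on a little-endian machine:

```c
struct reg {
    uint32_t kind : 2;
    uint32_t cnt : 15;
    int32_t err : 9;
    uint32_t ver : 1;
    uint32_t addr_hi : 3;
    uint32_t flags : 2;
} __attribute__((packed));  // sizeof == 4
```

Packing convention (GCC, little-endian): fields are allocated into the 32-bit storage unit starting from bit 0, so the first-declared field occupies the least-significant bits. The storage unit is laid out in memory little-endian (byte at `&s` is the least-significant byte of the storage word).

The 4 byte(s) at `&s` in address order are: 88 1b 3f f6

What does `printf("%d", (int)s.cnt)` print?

18146

[0]=0x88 [1]=0x1b [2]=0x3f [3]=0xf6 (little-endian) → word 0xf63f1b88
kind:2 @ bit 0 → (0xf63f1b88>>0)&0x3 = 0x0
cnt:15 @ bit 2 → (0xf63f1b88>>2)&0x7fff = 0x46e2  ←
err:9 @ bit 17 → (0xf63f1b88>>17)&0x1ff = 0x11f
ver:1 @ bit 26 → (0xf63f1b88>>26)&0x1 = 0x1
addr_hi:3 @ bit 27 → (0xf63f1b88>>27)&0x7 = 0x6
flags:2 @ bit 30 → (0xf63f1b88>>30)&0x3 = 0x3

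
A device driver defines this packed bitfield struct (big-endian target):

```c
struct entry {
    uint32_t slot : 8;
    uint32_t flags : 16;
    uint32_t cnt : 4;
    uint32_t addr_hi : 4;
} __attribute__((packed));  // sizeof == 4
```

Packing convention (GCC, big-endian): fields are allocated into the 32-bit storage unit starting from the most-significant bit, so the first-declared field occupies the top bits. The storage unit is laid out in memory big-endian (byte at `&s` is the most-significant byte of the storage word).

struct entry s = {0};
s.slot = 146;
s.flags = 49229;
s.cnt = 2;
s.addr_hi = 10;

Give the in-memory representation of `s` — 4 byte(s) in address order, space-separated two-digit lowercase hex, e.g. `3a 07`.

92 c0 4d 2a

slot:8 = 146 → 0x92 << 24 → word 0x92000000
flags:16 = 49229 → 0xc04d << 8 → word 0x92c04d00
cnt:4 = 2 → 0x2 << 4 → word 0x92c04d20
addr_hi:4 = 10 → 0xa << 0 → word 0x92c04d2a
word = 0x92c04d2a → big-endian bytes:
  [0]=0x92  [1]=0xc0  [2]=0x4d  [3]=0x2a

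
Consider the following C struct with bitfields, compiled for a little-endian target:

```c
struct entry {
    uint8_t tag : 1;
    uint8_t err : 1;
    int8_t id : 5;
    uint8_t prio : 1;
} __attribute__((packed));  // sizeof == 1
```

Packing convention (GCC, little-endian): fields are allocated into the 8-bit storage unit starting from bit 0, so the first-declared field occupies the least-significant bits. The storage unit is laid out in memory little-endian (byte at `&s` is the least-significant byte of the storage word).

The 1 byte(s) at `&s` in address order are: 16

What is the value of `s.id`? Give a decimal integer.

5

[0]=0x16 (little-endian) → word 0x16
tag [0+:1] = (word>>0) & 0x1 = 0
err [1+:1] = (word>>1) & 0x1 = 1
id [2+:5] = (word>>2) & 0x1f = 5  ←
prio [7+:1] = (word>>7) & 0x1 = 0
id signed 5b, MSB=0: value = 5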